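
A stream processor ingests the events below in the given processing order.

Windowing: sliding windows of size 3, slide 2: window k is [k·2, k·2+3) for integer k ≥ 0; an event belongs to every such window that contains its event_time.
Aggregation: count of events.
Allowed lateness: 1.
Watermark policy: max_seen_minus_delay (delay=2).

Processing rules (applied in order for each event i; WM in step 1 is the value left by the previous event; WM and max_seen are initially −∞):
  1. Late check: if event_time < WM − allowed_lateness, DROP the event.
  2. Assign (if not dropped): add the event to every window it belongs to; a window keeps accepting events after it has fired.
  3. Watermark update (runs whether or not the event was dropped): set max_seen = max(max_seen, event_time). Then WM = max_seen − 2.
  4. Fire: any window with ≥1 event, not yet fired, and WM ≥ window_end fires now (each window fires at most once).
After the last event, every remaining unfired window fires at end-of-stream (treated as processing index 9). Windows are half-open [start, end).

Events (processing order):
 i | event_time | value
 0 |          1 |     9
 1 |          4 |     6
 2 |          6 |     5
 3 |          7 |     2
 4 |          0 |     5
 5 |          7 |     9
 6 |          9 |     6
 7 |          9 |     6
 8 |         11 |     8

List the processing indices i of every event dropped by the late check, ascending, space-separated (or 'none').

4

i=0 t=1 v=9: → [0,3); WM=-1
i=1 t=4 v=6: → [4,7),[2,5); WM=2
i=2 t=6 v=5: → [6,9),[4,7); WM=4; [0,3) fires=1
i=3 t=7 v=2: → [6,9); WM=5; [2,5) fires=1
i=4 t=0 v=5: DROP (t<5-1); WM=5
i=5 t=7 v=9: → [6,9); WM=5
i=6 t=9 v=6: → [8,11); WM=7; [4,7) fires=2
i=7 t=9 v=6: → [8,11); WM=7
i=8 t=11 v=8: → [10,13); WM=9; [6,9) fires=3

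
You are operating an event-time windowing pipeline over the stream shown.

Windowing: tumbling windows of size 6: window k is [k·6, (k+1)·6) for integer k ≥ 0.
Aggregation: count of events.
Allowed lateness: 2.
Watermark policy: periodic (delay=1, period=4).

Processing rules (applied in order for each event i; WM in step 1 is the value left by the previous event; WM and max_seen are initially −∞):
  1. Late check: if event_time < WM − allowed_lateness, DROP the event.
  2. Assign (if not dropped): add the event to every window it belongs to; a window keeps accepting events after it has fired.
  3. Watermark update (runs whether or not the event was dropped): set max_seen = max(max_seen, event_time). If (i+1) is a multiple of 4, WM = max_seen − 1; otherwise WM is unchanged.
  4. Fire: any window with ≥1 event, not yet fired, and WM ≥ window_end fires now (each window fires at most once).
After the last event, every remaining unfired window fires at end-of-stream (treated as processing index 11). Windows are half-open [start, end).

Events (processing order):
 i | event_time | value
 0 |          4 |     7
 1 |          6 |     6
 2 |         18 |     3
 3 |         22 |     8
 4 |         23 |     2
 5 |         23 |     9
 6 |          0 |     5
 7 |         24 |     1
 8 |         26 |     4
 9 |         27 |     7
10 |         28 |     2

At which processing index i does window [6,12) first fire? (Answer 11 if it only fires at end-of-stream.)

3

i=0 t=4 v=7: → [0,6); WM=−∞
i=1 t=6 v=6: → [6,12); WM=−∞
i=2 t=18 v=3: → [18,24); WM=−∞
i=3 t=22 v=8: → [18,24); WM=21; [0,6) fires=1 [6,12) fires=1
i=4 t=23 v=2: → [18,24); WM=21
i=5 t=23 v=9: → [18,24); WM=21
i=6 t=0 v=5: DROP (t<21-2); WM=21
i=7 t=24 v=1: → [24,30); WM=23
i=8 t=26 v=4: → [24,30); WM=23
i=9 t=27 v=7: → [24,30); WM=23
i=10 t=28 v=2: → [24,30); WM=23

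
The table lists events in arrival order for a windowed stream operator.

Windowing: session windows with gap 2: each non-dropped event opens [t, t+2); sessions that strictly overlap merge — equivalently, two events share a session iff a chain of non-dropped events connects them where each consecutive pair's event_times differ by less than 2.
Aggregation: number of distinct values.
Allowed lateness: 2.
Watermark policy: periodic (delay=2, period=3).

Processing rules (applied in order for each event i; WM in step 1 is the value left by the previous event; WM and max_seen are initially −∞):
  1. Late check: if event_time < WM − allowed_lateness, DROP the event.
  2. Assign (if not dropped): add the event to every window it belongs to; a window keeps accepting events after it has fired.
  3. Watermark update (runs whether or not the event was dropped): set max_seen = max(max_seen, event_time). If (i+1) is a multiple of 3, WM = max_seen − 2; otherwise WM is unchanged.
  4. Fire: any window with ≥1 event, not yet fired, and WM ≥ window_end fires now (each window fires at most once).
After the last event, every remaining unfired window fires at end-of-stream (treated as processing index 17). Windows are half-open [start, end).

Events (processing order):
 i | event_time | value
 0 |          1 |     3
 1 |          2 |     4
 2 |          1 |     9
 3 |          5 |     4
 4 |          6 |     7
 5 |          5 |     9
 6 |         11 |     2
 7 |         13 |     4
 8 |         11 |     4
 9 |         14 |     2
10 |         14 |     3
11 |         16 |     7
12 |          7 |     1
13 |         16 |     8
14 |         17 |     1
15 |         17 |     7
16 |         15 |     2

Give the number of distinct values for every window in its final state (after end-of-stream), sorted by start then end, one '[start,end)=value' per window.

[1,4)=3 [5,8)=3 [11,13)=2 [13,19)=6

i=0 t=1 v=3: → [1,3); WM=−∞
i=1 t=2 v=4: → [1,4); WM=−∞
i=2 t=1 v=9: → [1,4); WM=0
i=3 t=5 v=4: → [5,7); WM=0
i=4 t=6 v=7: → [5,8); WM=0
i=5 t=5 v=9: → [5,8); WM=4
i=6 t=11 v=2: → [11,13); WM=4
i=7 t=13 v=4: → [13,15); WM=4
i=8 t=11 v=4: → [11,13); WM=11
i=9 t=14 v=2: → [13,16); WM=11
i=10 t=14 v=3: → [13,16); WM=11
i=11 t=16 v=7: → [16,18); WM=14
i=12 t=7 v=1: DROP (t<14-2); WM=14
i=13 t=16 v=8: → [16,18); WM=14
i=14 t=17 v=1: → [16,19); WM=15
i=15 t=17 v=7: → [16,19); WM=15
i=16 t=15 v=2: → [13,19); WM=15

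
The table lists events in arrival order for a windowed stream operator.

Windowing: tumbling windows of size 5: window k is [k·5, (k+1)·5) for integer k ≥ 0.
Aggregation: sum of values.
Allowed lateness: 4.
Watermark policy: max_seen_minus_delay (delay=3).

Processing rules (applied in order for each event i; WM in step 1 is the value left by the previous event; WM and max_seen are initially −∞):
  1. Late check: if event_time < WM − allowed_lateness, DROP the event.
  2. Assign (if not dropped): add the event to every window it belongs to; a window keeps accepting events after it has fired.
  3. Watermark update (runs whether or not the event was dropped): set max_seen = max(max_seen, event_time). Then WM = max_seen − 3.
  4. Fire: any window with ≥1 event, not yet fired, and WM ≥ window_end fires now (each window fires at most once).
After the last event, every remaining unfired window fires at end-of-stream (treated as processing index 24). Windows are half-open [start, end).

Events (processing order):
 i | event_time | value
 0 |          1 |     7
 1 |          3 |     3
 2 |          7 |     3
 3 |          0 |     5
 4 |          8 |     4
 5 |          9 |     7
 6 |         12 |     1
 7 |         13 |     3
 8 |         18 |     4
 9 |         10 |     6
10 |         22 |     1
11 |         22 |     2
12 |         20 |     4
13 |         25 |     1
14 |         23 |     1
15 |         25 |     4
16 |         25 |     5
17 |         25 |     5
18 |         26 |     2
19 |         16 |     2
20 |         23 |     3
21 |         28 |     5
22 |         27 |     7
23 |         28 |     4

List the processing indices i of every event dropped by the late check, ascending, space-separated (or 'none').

9 19

i=0 t=1 v=7: → [0,5); WM=-2
i=1 t=3 v=3: → [0,5); WM=0
i=2 t=7 v=3: → [5,10); WM=4
i=3 t=0 v=5: → [0,5); WM=4
i=4 t=8 v=4: → [5,10); WM=5; [0,5) fires=15
i=5 t=9 v=7: → [5,10); WM=6
i=6 t=12 v=1: → [10,15); WM=9
i=7 t=13 v=3: → [10,15); WM=10; [5,10) fires=14
i=8 t=18 v=4: → [15,20); WM=15; [10,15) fires=4
i=9 t=10 v=6: DROP (t<15-4); WM=15
i=10 t=22 v=1: → [20,25); WM=19
i=11 t=22 v=2: → [20,25); WM=19
i=12 t=20 v=4: → [20,25); WM=19
i=13 t=25 v=1: → [25,30); WM=22; [15,20) fires=4
i=14 t=23 v=1: → [20,25); WM=22
i=15 t=25 v=4: → [25,30); WM=22
i=16 t=25 v=5: → [25,30); WM=22
i=17 t=25 v=5: → [25,30); WM=22
i=18 t=26 v=2: → [25,30); WM=23
i=19 t=16 v=2: DROP (t<23-4); WM=23
i=20 t=23 v=3: → [20,25); WM=23
i=21 t=28 v=5: → [25,30); WM=25; [20,25) fires=11
i=22 t=27 v=7: → [25,30); WM=25
i=23 t=28 v=4: → [25,30); WM=25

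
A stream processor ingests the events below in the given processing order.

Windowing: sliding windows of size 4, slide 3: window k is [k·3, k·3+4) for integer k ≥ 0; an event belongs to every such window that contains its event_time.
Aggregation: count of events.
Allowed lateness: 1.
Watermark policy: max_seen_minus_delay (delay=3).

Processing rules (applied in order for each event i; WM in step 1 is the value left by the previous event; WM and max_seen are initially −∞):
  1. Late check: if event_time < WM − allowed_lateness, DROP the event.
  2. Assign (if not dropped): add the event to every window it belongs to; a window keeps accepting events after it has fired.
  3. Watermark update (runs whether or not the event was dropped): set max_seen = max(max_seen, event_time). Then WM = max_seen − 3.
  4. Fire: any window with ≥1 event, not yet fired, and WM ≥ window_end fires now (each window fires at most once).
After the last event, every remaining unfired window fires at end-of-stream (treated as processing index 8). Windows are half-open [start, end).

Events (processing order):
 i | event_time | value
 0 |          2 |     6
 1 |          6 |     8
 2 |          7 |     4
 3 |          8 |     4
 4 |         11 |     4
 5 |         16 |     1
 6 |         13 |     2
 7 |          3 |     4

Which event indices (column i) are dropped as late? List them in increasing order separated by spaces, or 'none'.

i=0 t=2 v=6: → [0,4); WM=-1
i=1 t=6 v=8: → [6,10),[3,7); WM=3
i=2 t=7 v=4: → [6,10); WM=4; [0,4) fires=1
i=3 t=8 v=4: → [6,10); WM=5
i=4 t=11 v=4: → [9,13); WM=8; [3,7) fires=1
i=5 t=16 v=1: → [15,19); WM=13; [6,10) fires=3 [9,13) fires=1
i=6 t=13 v=2: → [12,16); WM=13
i=7 t=3 v=4: DROP (t<13-1); WM=13

7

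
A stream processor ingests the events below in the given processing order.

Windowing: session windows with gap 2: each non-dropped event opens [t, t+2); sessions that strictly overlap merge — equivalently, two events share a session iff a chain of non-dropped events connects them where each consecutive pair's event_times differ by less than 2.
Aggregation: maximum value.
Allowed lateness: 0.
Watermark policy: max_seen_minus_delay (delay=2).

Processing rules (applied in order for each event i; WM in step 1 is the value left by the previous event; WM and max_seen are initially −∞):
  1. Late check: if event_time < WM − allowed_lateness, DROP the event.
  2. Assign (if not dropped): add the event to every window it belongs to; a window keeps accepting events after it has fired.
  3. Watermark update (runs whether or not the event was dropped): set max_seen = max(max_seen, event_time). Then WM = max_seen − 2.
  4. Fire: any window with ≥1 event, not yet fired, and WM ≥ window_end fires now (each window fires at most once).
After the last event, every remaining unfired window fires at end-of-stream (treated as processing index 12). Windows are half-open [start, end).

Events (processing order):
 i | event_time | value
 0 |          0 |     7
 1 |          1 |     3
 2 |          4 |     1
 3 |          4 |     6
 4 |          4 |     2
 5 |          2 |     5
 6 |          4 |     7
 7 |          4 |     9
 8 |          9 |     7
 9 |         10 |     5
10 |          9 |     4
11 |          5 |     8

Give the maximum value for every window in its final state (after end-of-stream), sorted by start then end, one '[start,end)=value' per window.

[0,4)=7 [4,6)=9 [9,12)=7

i=0 t=0 v=7: → [0,2); WM=-2
i=1 t=1 v=3: → [0,3); WM=-1
i=2 t=4 v=1: → [4,6); WM=2
i=3 t=4 v=6: → [4,6); WM=2
i=4 t=4 v=2: → [4,6); WM=2
i=5 t=2 v=5: → [0,4); WM=2
i=6 t=4 v=7: → [4,6); WM=2
i=7 t=4 v=9: → [4,6); WM=2
i=8 t=9 v=7: → [9,11); WM=7
i=9 t=10 v=5: → [9,12); WM=8
i=10 t=9 v=4: → [9,12); WM=8
i=11 t=5 v=8: DROP (t<8-0); WM=8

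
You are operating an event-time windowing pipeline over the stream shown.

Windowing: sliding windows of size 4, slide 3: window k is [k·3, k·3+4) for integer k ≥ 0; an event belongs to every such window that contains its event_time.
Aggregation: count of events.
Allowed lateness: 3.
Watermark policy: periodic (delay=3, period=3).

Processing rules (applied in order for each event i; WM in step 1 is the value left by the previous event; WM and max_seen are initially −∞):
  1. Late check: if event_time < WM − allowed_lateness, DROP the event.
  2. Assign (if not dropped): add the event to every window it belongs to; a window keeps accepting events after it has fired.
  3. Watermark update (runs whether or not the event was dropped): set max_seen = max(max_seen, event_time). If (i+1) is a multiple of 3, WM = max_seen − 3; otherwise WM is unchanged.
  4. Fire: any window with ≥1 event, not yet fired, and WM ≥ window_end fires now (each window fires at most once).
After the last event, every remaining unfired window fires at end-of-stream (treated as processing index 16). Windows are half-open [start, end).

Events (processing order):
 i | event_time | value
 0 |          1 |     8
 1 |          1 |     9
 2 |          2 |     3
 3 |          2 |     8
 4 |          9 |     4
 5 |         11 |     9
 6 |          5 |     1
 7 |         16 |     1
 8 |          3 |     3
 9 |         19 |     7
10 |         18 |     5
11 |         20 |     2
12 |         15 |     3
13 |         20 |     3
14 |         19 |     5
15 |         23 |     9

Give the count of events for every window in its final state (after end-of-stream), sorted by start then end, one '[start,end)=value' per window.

i=0 t=1 v=8: → [0,4); WM=−∞
i=1 t=1 v=9: → [0,4); WM=−∞
i=2 t=2 v=3: → [0,4); WM=-1
i=3 t=2 v=8: → [0,4); WM=-1
i=4 t=9 v=4: → [9,13),[6,10); WM=-1
i=5 t=11 v=9: → [9,13); WM=8; [0,4) fires=4
i=6 t=5 v=1: → [3,7); WM=8; [3,7) fires=1
i=7 t=16 v=1: → [15,19); WM=8
i=8 t=3 v=3: DROP (t<8-3); WM=13; [6,10) fires=1 [9,13) fires=2
i=9 t=19 v=7: → [18,22); WM=13
i=10 t=18 v=5: → [18,22),[15,19); WM=13
i=11 t=20 v=2: → [18,22); WM=17
i=12 t=15 v=3: → [15,19),[12,16); WM=17; [12,16) fires=1
i=13 t=20 v=3: → [18,22); WM=17
i=14 t=19 v=5: → [18,22); WM=17
i=15 t=23 v=9: → [21,25); WM=17

[0,4)=4 [3,7)=1 [6,10)=1 [9,13)=2 [12,16)=1 [15,19)=3 [18,22)=5 [21,25)=1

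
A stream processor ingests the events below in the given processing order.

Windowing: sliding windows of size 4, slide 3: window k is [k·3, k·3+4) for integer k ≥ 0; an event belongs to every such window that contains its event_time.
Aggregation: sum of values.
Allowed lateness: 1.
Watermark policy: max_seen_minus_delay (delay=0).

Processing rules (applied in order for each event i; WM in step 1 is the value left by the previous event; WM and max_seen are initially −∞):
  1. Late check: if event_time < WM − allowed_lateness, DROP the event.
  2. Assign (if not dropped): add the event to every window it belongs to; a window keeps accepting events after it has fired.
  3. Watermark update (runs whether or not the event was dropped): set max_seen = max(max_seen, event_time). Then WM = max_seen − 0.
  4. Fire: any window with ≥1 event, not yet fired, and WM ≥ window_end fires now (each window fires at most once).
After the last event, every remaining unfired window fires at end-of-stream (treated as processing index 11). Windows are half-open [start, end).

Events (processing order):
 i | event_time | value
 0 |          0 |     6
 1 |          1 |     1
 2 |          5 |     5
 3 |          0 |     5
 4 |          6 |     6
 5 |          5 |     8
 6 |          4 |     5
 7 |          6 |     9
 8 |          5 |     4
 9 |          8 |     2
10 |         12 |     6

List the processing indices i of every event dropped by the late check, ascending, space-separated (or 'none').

i=0 t=0 v=6: → [0,4); WM=0
i=1 t=1 v=1: → [0,4); WM=1
i=2 t=5 v=5: → [3,7); WM=5; [0,4) fires=7
i=3 t=0 v=5: DROP (t<5-1); WM=5
i=4 t=6 v=6: → [6,10),[3,7); WM=6
i=5 t=5 v=8: → [3,7); WM=6
i=6 t=4 v=5: DROP (t<6-1); WM=6
i=7 t=6 v=9: → [6,10),[3,7); WM=6
i=8 t=5 v=4: → [3,7); WM=6
i=9 t=8 v=2: → [6,10); WM=8; [3,7) fires=32
i=10 t=12 v=6: → [12,16),[9,13); WM=12; [6,10) fires=17

3 6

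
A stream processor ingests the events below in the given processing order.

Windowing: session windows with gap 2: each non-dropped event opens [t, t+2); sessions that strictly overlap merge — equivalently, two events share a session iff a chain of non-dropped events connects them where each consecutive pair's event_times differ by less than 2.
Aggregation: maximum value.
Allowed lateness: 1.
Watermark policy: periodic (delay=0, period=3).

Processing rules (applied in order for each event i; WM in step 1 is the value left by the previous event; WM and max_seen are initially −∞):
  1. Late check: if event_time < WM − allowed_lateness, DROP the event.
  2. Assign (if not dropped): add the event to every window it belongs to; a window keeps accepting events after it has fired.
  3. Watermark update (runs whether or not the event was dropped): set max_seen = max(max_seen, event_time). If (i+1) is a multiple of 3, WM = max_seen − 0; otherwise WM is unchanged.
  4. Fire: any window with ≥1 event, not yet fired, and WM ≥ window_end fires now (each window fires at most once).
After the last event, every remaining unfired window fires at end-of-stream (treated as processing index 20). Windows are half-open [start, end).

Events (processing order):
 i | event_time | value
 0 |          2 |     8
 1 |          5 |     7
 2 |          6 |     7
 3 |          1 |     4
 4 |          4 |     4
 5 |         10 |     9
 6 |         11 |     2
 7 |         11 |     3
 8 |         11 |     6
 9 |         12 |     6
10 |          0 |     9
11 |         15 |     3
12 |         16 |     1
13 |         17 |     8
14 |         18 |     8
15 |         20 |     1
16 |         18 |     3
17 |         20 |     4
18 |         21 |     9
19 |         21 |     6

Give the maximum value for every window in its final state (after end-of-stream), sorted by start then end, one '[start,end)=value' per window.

[2,4)=8 [5,8)=7 [10,14)=9 [15,20)=8 [20,23)=9

i=0 t=2 v=8: → [2,4); WM=−∞
i=1 t=5 v=7: → [5,7); WM=−∞
i=2 t=6 v=7: → [5,8); WM=6
i=3 t=1 v=4: DROP (t<6-1); WM=6
i=4 t=4 v=4: DROP (t<6-1); WM=6
i=5 t=10 v=9: → [10,12); WM=10
i=6 t=11 v=2: → [10,13); WM=10
i=7 t=11 v=3: → [10,13); WM=10
i=8 t=11 v=6: → [10,13); WM=11
i=9 t=12 v=6: → [10,14); WM=11
i=10 t=0 v=9: DROP (t<11-1); WM=11
i=11 t=15 v=3: → [15,17); WM=15
i=12 t=16 v=1: → [15,18); WM=15
i=13 t=17 v=8: → [15,19); WM=15
i=14 t=18 v=8: → [15,20); WM=18
i=15 t=20 v=1: → [20,22); WM=18
i=16 t=18 v=3: → [15,20); WM=18
i=17 t=20 v=4: → [20,22); WM=20
i=18 t=21 v=9: → [20,23); WM=20
i=19 t=21 v=6: → [20,23); WM=20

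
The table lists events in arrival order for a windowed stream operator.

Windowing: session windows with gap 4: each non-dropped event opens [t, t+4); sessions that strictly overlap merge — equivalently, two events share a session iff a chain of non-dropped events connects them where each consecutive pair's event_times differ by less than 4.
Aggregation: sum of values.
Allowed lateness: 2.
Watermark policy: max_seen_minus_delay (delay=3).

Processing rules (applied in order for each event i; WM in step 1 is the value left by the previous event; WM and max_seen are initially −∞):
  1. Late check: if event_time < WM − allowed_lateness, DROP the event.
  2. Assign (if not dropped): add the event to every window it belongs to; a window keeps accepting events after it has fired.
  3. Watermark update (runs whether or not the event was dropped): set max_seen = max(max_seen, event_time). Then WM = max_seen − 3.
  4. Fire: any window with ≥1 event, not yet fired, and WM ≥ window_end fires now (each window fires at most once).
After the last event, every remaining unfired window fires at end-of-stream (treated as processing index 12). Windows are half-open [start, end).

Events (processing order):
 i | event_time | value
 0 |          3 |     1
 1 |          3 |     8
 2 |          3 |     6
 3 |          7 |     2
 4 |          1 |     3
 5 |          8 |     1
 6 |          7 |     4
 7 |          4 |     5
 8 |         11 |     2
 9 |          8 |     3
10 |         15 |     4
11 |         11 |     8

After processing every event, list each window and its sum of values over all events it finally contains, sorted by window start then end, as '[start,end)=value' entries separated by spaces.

i=0 t=3 v=1: → [3,7); WM=0
i=1 t=3 v=8: → [3,7); WM=0
i=2 t=3 v=6: → [3,7); WM=0
i=3 t=7 v=2: → [7,11); WM=4
i=4 t=1 v=3: DROP (t<4-2); WM=4
i=5 t=8 v=1: → [7,12); WM=5
i=6 t=7 v=4: → [7,12); WM=5
i=7 t=4 v=5: → [3,12); WM=5
i=8 t=11 v=2: → [3,15); WM=8
i=9 t=8 v=3: → [3,15); WM=8
i=10 t=15 v=4: → [15,19); WM=12
i=11 t=11 v=8: → [3,15); WM=12

[3,15)=40 [15,19)=4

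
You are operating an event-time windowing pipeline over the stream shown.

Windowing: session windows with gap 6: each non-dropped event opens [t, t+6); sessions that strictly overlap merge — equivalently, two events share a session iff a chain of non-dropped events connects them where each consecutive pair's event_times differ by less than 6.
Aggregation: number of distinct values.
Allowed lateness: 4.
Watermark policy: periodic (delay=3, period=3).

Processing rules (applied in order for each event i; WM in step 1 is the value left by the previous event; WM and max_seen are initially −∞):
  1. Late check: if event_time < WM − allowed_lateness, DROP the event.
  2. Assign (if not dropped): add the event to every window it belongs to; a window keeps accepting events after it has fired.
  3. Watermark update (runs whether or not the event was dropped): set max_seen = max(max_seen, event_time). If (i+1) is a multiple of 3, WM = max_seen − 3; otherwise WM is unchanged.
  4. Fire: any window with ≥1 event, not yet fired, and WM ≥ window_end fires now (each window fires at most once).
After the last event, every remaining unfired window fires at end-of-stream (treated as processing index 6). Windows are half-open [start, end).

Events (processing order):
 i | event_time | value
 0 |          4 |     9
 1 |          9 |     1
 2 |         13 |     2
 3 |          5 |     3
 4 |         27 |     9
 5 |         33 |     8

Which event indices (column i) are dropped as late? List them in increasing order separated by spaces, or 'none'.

3

i=0 t=4 v=9: → [4,10); WM=−∞
i=1 t=9 v=1: → [4,15); WM=−∞
i=2 t=13 v=2: → [4,19); WM=10
i=3 t=5 v=3: DROP (t<10-4); WM=10
i=4 t=27 v=9: → [27,33); WM=10
i=5 t=33 v=8: → [33,39); WM=30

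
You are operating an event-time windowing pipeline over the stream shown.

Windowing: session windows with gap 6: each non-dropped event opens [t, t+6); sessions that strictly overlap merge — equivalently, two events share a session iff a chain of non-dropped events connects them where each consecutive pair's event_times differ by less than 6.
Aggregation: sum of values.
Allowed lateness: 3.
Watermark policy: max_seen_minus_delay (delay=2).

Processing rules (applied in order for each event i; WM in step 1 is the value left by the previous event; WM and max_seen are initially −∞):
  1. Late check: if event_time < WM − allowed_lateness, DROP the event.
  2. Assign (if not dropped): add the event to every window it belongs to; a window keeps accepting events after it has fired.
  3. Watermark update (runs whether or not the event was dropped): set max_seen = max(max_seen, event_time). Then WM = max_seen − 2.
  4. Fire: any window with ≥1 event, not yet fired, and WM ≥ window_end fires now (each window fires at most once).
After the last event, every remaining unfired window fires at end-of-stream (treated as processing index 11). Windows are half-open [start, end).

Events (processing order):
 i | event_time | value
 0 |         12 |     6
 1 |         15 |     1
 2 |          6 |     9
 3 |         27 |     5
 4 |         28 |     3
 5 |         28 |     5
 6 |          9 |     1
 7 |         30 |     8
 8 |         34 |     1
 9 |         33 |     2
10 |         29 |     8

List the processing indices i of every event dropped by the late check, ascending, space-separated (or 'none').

2 6

i=0 t=12 v=6: → [12,18); WM=10
i=1 t=15 v=1: → [12,21); WM=13
i=2 t=6 v=9: DROP (t<13-3); WM=13
i=3 t=27 v=5: → [27,33); WM=25
i=4 t=28 v=3: → [27,34); WM=26
i=5 t=28 v=5: → [27,34); WM=26
i=6 t=9 v=1: DROP (t<26-3); WM=26
i=7 t=30 v=8: → [27,36); WM=28
i=8 t=34 v=1: → [27,40); WM=32
i=9 t=33 v=2: → [27,40); WM=32
i=10 t=29 v=8: → [27,40); WM=32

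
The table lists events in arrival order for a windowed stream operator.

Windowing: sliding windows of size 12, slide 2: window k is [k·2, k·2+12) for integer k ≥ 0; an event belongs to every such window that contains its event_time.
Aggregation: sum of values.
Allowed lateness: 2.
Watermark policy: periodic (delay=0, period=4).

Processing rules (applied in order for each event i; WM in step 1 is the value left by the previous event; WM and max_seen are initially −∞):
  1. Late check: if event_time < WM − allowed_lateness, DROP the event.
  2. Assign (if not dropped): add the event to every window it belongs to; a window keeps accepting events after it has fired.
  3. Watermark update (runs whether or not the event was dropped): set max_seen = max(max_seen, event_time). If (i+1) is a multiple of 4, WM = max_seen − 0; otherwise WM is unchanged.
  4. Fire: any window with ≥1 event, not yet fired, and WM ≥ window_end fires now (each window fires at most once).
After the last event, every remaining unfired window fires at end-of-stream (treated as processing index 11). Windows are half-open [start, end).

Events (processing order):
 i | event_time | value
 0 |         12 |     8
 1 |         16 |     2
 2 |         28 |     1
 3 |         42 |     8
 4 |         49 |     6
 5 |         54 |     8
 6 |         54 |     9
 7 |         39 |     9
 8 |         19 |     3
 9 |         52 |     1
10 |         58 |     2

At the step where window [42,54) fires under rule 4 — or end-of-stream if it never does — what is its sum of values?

14

i=0 t=12 v=8: → [12,24),[10,22),[8,20),[6,18),[4,16),[2,14); WM=−∞
i=1 t=16 v=2: → [16,28),[14,26),[12,24),[10,22),[8,20),[6,18); WM=−∞
i=2 t=28 v=1: → [28,40),[26,38),[24,36),[22,34),[20,32),[18,30); WM=−∞
i=3 t=42 v=8: → [42,54),[40,52),[38,50),[36,48),[34,46),[32,44); WM=42; [2,14) fires=8 [4,16) fires=8 [6,18) fires=10 [8,20) fires=10 [10,22) fires=10 [12,24) fires=10 [14,26) fires=2 [16,28) fires=2 [18,30) fires=1 [20,32) fires=1 [22,34) fires=1 [24,36) fires=1 [26,38) fires=1 [28,40) fires=1
i=4 t=49 v=6: → [48,60),[46,58),[44,56),[42,54),[40,52),[38,50); WM=42
i=5 t=54 v=8: → [54,66),[52,64),[50,62),[48,60),[46,58),[44,56); WM=42
i=6 t=54 v=9: → [54,66),[52,64),[50,62),[48,60),[46,58),[44,56); WM=42
i=7 t=39 v=9: DROP (t<42-2); WM=54; [32,44) fires=8 [34,46) fires=8 [36,48) fires=8 [38,50) fires=14 [40,52) fires=14 [42,54) fires=14
i=8 t=19 v=3: DROP (t<54-2); WM=54
i=9 t=52 v=1: → [52,64),[50,62),[48,60),[46,58),[44,56),[42,54); WM=54
i=10 t=58 v=2: → [58,70),[56,68),[54,66),[52,64),[50,62),[48,60); WM=54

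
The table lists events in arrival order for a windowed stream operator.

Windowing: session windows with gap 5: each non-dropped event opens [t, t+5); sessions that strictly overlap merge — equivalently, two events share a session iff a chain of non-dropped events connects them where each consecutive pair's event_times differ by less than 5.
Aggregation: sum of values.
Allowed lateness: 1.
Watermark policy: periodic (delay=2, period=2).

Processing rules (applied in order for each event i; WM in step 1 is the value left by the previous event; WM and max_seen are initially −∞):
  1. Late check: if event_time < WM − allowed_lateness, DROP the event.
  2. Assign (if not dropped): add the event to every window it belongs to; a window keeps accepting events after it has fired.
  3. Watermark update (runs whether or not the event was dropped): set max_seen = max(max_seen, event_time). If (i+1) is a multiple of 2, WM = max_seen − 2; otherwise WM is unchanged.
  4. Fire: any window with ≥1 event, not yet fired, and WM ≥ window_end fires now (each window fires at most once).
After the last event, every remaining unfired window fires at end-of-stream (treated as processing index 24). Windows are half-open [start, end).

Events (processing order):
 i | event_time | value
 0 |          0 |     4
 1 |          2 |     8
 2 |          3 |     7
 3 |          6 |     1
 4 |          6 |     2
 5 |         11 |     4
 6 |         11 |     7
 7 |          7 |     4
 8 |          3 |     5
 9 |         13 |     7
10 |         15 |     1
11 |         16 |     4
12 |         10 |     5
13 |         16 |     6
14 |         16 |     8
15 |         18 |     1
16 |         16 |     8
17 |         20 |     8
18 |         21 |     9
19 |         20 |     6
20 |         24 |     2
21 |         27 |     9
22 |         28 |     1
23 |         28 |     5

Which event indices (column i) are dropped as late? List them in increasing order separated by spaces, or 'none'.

7 8 12

i=0 t=0 v=4: → [0,5); WM=−∞
i=1 t=2 v=8: → [0,7); WM=0
i=2 t=3 v=7: → [0,8); WM=0
i=3 t=6 v=1: → [0,11); WM=4
i=4 t=6 v=2: → [0,11); WM=4
i=5 t=11 v=4: → [11,16); WM=9
i=6 t=11 v=7: → [11,16); WM=9
i=7 t=7 v=4: DROP (t<9-1); WM=9
i=8 t=3 v=5: DROP (t<9-1); WM=9
i=9 t=13 v=7: → [11,18); WM=11
i=10 t=15 v=1: → [11,20); WM=11
i=11 t=16 v=4: → [11,21); WM=14
i=12 t=10 v=5: DROP (t<14-1); WM=14
i=13 t=16 v=6: → [11,21); WM=14
i=14 t=16 v=8: → [11,21); WM=14
i=15 t=18 v=1: → [11,23); WM=16
i=16 t=16 v=8: → [11,23); WM=16
i=17 t=20 v=8: → [11,25); WM=18
i=18 t=21 v=9: → [11,26); WM=18
i=19 t=20 v=6: → [11,26); WM=19
i=20 t=24 v=2: → [11,29); WM=19
i=21 t=27 v=9: → [11,32); WM=25
i=22 t=28 v=1: → [11,33); WM=25
i=23 t=28 v=5: → [11,33); WM=26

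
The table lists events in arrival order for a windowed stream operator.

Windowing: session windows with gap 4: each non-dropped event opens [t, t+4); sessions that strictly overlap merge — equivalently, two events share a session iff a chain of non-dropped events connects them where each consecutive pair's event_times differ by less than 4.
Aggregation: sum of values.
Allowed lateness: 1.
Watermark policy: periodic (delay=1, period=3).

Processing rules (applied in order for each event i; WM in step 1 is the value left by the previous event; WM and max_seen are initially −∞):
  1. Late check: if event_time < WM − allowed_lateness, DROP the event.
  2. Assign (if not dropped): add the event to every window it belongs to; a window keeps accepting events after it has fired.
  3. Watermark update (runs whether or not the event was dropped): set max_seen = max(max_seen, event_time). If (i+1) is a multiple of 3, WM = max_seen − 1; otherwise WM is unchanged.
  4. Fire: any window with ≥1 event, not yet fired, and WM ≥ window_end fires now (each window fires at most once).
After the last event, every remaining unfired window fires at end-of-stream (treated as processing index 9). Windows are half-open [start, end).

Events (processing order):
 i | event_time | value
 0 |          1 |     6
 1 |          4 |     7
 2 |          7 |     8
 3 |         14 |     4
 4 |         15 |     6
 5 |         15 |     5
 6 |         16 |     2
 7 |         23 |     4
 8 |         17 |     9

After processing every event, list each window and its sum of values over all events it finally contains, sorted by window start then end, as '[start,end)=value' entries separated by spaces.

[1,11)=21 [14,21)=26 [23,27)=4

i=0 t=1 v=6: → [1,5); WM=−∞
i=1 t=4 v=7: → [1,8); WM=−∞
i=2 t=7 v=8: → [1,11); WM=6
i=3 t=14 v=4: → [14,18); WM=6
i=4 t=15 v=6: → [14,19); WM=6
i=5 t=15 v=5: → [14,19); WM=14
i=6 t=16 v=2: → [14,20); WM=14
i=7 t=23 v=4: → [23,27); WM=14
i=8 t=17 v=9: → [14,21); WM=22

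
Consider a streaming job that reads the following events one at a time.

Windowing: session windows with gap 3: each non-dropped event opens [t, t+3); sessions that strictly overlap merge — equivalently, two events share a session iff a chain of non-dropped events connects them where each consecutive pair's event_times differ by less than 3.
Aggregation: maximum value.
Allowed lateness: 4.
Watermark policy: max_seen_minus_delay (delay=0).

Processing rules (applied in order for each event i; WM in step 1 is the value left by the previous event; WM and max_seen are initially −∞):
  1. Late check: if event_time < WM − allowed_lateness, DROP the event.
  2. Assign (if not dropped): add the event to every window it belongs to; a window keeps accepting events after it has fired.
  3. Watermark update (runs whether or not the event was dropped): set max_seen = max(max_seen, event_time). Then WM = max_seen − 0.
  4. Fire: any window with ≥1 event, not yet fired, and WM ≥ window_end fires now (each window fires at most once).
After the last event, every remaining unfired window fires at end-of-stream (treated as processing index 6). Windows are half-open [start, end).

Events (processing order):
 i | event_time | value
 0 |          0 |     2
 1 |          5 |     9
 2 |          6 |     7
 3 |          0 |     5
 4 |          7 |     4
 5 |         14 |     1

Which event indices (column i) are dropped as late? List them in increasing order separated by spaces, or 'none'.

i=0 t=0 v=2: → [0,3); WM=0
i=1 t=5 v=9: → [5,8); WM=5
i=2 t=6 v=7: → [5,9); WM=6
i=3 t=0 v=5: DROP (t<6-4); WM=6
i=4 t=7 v=4: → [5,10); WM=7
i=5 t=14 v=1: → [14,17); WM=14

3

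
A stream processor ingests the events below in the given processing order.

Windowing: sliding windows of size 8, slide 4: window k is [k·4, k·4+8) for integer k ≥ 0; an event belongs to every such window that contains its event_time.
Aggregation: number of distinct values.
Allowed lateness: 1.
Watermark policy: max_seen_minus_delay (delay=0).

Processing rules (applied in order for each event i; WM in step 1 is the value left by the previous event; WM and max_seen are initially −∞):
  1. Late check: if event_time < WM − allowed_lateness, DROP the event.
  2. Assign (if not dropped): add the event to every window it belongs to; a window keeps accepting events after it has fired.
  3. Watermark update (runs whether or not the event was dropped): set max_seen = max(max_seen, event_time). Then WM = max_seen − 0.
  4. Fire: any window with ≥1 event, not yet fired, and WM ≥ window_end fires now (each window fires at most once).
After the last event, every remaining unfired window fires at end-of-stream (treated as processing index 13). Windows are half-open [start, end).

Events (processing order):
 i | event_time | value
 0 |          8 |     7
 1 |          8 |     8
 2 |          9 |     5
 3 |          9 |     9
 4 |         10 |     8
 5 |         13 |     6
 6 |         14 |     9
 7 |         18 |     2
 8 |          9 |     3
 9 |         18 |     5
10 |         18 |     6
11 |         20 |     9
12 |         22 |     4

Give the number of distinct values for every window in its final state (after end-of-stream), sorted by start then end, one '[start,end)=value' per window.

[4,12)=4 [8,16)=5 [12,20)=4 [16,24)=5 [20,28)=2

i=0 t=8 v=7: → [8,16),[4,12); WM=8
i=1 t=8 v=8: → [8,16),[4,12); WM=8
i=2 t=9 v=5: → [8,16),[4,12); WM=9
i=3 t=9 v=9: → [8,16),[4,12); WM=9
i=4 t=10 v=8: → [8,16),[4,12); WM=10
i=5 t=13 v=6: → [12,20),[8,16); WM=13; [4,12) fires=4
i=6 t=14 v=9: → [12,20),[8,16); WM=14
i=7 t=18 v=2: → [16,24),[12,20); WM=18; [8,16) fires=5
i=8 t=9 v=3: DROP (t<18-1); WM=18
i=9 t=18 v=5: → [16,24),[12,20); WM=18
i=10 t=18 v=6: → [16,24),[12,20); WM=18
i=11 t=20 v=9: → [20,28),[16,24); WM=20; [12,20) fires=4
i=12 t=22 v=4: → [20,28),[16,24); WM=22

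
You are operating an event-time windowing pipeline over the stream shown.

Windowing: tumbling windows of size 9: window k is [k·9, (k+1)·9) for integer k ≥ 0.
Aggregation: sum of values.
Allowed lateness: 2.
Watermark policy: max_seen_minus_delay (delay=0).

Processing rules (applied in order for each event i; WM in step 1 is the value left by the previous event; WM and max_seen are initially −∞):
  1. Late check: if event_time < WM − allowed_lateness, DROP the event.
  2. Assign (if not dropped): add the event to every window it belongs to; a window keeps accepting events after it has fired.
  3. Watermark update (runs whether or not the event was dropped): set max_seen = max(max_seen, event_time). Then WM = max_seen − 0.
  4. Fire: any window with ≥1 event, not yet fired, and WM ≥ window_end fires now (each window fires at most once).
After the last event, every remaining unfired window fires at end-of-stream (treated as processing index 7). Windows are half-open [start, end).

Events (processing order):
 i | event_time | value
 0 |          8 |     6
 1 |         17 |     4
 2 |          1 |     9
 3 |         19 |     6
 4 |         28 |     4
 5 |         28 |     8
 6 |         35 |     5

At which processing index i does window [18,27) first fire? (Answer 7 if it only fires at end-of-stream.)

i=0 t=8 v=6: → [0,9); WM=8
i=1 t=17 v=4: → [9,18); WM=17; [0,9) fires=6
i=2 t=1 v=9: DROP (t<17-2); WM=17
i=3 t=19 v=6: → [18,27); WM=19; [9,18) fires=4
i=4 t=28 v=4: → [27,36); WM=28; [18,27) fires=6
i=5 t=28 v=8: → [27,36); WM=28
i=6 t=35 v=5: → [27,36); WM=35

4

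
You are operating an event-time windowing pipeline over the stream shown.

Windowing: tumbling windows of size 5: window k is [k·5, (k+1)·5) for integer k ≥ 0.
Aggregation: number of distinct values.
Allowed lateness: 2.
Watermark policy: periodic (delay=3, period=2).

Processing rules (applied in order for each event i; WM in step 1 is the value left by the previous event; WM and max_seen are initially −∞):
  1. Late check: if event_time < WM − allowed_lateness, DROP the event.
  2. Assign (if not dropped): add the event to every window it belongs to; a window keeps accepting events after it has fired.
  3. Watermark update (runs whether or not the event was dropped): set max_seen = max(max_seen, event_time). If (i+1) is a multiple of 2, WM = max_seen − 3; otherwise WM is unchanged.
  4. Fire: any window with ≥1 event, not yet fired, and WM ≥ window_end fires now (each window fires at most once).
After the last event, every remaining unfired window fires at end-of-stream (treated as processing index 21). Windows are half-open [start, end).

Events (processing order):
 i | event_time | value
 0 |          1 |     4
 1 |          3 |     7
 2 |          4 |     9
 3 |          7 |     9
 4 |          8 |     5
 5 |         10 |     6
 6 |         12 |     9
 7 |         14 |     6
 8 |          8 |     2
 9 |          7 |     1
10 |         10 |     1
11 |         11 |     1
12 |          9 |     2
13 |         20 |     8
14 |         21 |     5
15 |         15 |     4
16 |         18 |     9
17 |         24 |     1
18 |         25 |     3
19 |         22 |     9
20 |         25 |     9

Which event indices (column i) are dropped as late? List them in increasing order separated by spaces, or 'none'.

i=0 t=1 v=4: → [0,5); WM=−∞
i=1 t=3 v=7: → [0,5); WM=0
i=2 t=4 v=9: → [0,5); WM=0
i=3 t=7 v=9: → [5,10); WM=4
i=4 t=8 v=5: → [5,10); WM=4
i=5 t=10 v=6: → [10,15); WM=7; [0,5) fires=3
i=6 t=12 v=9: → [10,15); WM=7
i=7 t=14 v=6: → [10,15); WM=11; [5,10) fires=2
i=8 t=8 v=2: DROP (t<11-2); WM=11
i=9 t=7 v=1: DROP (t<11-2); WM=11
i=10 t=10 v=1: → [10,15); WM=11
i=11 t=11 v=1: → [10,15); WM=11
i=12 t=9 v=2: → [5,10); WM=11
i=13 t=20 v=8: → [20,25); WM=17; [10,15) fires=3
i=14 t=21 v=5: → [20,25); WM=17
i=15 t=15 v=4: → [15,20); WM=18
i=16 t=18 v=9: → [15,20); WM=18
i=17 t=24 v=1: → [20,25); WM=21; [15,20) fires=2
i=18 t=25 v=3: → [25,30); WM=21
i=19 t=22 v=9: → [20,25); WM=22
i=20 t=25 v=9: → [25,30); WM=22

8 9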